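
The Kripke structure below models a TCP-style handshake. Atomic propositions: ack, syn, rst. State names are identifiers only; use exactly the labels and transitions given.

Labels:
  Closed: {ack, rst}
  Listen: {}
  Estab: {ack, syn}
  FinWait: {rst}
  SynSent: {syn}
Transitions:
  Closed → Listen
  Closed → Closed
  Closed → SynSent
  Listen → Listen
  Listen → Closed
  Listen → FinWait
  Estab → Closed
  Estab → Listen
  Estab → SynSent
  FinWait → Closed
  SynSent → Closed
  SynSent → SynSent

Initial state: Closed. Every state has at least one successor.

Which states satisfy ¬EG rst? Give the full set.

States satisfying rst: {Closed, FinWait}.
States satisfying EG rst: {Closed, FinWait}.
States satisfying ¬EG rst: {Listen, Estab, SynSent}.

{Listen, Estab, SynSent}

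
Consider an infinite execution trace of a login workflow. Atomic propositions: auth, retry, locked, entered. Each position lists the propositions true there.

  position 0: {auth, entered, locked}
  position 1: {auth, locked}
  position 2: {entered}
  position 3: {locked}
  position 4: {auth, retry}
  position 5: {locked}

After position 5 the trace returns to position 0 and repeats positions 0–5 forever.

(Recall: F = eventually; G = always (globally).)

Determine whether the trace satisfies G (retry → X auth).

retry → X auth must hold at every position from 0 onward. It fails at position 4, so G (retry → X auth) is false.
Positions where retry holds: 4.
Check X auth at each: 4→fails.

Violated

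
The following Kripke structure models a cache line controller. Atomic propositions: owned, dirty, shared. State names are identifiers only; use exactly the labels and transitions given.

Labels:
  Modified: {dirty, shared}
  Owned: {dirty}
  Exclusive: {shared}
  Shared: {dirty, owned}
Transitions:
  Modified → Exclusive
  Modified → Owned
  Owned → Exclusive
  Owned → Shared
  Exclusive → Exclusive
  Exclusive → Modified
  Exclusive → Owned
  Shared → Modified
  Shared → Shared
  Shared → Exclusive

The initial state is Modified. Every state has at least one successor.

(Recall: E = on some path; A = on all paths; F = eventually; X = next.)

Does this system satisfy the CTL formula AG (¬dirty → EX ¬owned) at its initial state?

States satisfying ¬dirty → EX ¬owned: {Modified, Owned, Exclusive, Shared}.
States satisfying AG (¬dirty → EX ¬owned): {Modified, Owned, Exclusive, Shared}.
Every state reachable from Modified satisfies ¬dirty → EX ¬owned.
Modified ∈ Sat(AG (¬dirty → EX ¬owned)).

Holds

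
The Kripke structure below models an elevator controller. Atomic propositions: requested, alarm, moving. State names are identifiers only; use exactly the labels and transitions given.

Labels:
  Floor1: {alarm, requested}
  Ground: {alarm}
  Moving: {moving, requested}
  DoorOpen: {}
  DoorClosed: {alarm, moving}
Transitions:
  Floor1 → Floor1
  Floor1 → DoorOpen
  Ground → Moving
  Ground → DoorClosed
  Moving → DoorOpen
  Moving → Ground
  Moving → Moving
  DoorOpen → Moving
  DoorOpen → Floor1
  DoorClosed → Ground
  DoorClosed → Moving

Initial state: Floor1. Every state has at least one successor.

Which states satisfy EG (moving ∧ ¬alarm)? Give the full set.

{Moving}

States satisfying moving ∧ ¬alarm: {Moving}.
States satisfying EG (moving ∧ ¬alarm): {Moving}.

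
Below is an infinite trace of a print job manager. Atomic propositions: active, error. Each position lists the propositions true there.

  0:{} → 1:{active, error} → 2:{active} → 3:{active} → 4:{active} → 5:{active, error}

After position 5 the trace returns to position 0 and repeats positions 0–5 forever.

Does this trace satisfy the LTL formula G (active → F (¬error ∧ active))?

Holds

active → F (¬error ∧ active) holds at every position 0..5, and those are all positions ever visited, so G (active → F (¬error ∧ active)) holds.
Positions where active holds: 1, 2, 3, 4, 5.
Check F (¬error ∧ active) at each: 1→ok, 2→ok, 3→ok, 4→ok, 5→ok.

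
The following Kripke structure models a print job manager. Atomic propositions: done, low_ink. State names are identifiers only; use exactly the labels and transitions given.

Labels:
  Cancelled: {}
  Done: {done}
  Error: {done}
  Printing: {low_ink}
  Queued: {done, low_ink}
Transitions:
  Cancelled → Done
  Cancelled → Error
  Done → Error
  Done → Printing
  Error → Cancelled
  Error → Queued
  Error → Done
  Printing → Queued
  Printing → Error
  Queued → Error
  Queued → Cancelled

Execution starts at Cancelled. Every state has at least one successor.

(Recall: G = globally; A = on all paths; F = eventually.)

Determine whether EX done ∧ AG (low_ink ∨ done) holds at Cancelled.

Violated

States satisfying done: {Done, Error, Queued}.
States satisfying EX done: {Cancelled, Done, Error, Printing, Queued}.
States satisfying low_ink ∨ done: {Done, Error, Printing, Queued}.
States satisfying AG (low_ink ∨ done): ∅.
States satisfying EX done ∧ AG (low_ink ∨ done): ∅.
Cancelled ∉ Sat(EX done ∧ AG (low_ink ∨ done)).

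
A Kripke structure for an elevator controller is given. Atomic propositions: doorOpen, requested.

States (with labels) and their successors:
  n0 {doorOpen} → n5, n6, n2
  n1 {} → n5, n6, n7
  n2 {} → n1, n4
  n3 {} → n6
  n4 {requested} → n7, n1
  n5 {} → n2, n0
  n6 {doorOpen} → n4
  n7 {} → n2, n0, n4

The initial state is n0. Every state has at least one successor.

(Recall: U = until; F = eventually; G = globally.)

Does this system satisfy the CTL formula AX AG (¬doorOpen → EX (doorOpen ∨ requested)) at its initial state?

States satisfying AG (¬doorOpen → EX (doorOpen ∨ requested)): ∅.
States satisfying AX AG (¬doorOpen → EX (doorOpen ∨ requested)): ∅.
n0 ∉ Sat(AX AG (¬doorOpen → EX (doorOpen ∨ requested))).

Does not hold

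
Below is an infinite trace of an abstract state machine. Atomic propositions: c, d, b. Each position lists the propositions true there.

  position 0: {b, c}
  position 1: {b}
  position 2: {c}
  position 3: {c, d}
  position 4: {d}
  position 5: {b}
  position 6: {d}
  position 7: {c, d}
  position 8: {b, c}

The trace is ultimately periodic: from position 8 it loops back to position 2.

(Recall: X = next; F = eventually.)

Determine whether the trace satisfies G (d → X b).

No

d → X b must hold at every position from 0 onward. It fails at position 3, so G (d → X b) is false.
Positions where d holds: 3, 4, 6, 7.
Check X b at each: 3→fails, 4→ok, 6→fails, 7→ok.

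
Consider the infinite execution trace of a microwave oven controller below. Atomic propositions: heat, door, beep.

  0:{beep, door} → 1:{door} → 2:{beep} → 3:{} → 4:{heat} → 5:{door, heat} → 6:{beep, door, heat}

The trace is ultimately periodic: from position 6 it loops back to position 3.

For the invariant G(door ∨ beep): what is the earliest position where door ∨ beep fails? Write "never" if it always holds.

3

Check door ∨ beep at each position in order: 0 ✓, 1 ✓, 2 ✓.
At position 3 the labels are {}, so door ∨ beep is false there. This is the first violation.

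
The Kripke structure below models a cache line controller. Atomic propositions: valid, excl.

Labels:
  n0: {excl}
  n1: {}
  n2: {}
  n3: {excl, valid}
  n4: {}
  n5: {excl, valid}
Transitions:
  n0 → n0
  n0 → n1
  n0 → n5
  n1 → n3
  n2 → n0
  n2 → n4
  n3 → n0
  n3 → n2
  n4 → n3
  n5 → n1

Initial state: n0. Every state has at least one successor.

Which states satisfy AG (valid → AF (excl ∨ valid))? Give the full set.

States satisfying valid → AF (excl ∨ valid): {n0, n1, n2, n3, n4, n5}.
States satisfying AG (valid → AF (excl ∨ valid)): {n0, n1, n2, n3, n4, n5}.

{n0, n1, n2, n3, n4, n5}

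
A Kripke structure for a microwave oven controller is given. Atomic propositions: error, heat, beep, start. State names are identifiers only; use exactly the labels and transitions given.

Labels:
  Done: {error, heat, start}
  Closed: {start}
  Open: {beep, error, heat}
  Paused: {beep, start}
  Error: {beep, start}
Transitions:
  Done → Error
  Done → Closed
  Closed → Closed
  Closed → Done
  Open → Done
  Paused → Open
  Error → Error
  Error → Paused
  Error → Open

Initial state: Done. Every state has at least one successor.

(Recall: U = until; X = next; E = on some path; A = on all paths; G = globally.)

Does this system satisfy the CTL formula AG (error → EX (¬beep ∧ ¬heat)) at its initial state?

No

States satisfying error → EX (¬beep ∧ ¬heat): {Done, Closed, Paused, Error}.
States satisfying AG (error → EX (¬beep ∧ ¬heat)): ∅.
Open is reachable from Done and violates error → EX (¬beep ∧ ¬heat), so AG fails at Done.
Done ∉ Sat(AG (error → EX (¬beep ∧ ¬heat))).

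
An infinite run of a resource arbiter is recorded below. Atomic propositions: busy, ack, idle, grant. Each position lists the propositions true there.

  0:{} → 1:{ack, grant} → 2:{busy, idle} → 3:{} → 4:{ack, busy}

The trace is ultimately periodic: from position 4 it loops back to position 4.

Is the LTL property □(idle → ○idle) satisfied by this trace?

No

idle → ○idle must hold at every position from 0 onward. It fails at position 2, so □(idle → ○idle) is false.
Positions where idle holds: 2.
Check ○idle at each: 2→fails.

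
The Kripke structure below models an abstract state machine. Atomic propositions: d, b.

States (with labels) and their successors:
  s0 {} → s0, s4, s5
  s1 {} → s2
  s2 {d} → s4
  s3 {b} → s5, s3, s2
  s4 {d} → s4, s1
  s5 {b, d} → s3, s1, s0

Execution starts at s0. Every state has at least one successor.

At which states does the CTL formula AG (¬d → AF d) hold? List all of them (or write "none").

States satisfying ¬d → AF d: {s1, s2, s4, s5}.
States satisfying AG (¬d → AF d): {s1, s2, s4}.

{s1, s2, s4}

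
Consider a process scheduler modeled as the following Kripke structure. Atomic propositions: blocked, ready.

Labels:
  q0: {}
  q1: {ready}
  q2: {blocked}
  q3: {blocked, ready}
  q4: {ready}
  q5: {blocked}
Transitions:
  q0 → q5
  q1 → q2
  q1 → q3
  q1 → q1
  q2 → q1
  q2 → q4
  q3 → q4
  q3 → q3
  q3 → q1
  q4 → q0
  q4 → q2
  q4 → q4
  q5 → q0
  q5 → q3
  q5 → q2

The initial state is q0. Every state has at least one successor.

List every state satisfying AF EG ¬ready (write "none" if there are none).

{q0, q5}

States satisfying EG ¬ready: {q0, q5}.
States satisfying AF EG ¬ready: {q0, q5}.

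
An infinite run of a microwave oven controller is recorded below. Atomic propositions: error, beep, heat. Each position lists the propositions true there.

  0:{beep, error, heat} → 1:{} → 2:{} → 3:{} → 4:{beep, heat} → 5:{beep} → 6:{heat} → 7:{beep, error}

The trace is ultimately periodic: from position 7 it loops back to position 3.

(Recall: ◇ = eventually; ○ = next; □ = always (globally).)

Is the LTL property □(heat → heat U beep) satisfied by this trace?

Holds

heat → heat U beep holds at every position 0..7, and those are all positions ever visited, so □(heat → heat U beep) holds.
Positions where heat holds: 0, 4, 6.
Check heat U beep at each: 0→ok, 4→ok, 6→ok.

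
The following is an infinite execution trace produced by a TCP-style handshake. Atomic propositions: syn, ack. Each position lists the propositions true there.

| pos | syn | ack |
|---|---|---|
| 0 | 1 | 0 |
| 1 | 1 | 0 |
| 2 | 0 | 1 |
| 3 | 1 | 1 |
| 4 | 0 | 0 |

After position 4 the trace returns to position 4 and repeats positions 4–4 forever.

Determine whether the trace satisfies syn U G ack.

Walking from position 0: at position 2, G ack has not yet held and syn fails, so syn U G ack is false.

No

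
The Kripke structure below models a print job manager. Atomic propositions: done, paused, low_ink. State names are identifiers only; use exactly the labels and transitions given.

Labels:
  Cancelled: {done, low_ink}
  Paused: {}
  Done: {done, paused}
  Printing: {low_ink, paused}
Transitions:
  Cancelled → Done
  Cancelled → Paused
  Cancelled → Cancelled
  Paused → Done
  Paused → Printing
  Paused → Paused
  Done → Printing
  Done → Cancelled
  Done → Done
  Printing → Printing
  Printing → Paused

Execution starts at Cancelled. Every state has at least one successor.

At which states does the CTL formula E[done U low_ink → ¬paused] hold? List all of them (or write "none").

{Cancelled, Paused, Done}

States satisfying done: {Cancelled, Done}.
States satisfying low_ink → ¬paused: {Cancelled, Paused, Done}.
States satisfying E[done U low_ink → ¬paused]: {Cancelled, Paused, Done}.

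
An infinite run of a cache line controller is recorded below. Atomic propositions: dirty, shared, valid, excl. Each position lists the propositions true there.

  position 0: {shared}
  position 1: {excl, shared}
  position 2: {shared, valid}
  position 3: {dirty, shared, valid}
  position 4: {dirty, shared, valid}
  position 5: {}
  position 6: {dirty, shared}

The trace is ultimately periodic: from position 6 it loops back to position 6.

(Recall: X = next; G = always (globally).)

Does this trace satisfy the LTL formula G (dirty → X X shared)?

dirty → X X shared must hold at every position from 0 onward. It fails at position 3, so G (dirty → X X shared) is false.
Positions where dirty holds: 3, 4, 6.
Check X X shared at each: 3→fails, 4→ok, 6→ok.

Violated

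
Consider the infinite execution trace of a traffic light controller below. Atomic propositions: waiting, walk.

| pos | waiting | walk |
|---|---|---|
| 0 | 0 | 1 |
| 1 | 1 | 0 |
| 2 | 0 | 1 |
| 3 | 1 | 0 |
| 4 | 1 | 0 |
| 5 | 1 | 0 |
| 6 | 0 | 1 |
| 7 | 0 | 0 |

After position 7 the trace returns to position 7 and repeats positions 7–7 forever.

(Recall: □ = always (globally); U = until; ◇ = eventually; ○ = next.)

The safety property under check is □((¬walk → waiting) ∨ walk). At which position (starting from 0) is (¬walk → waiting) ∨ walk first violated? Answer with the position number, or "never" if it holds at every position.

7

Check (¬walk → waiting) ∨ walk at each position in order: 0 ✓, 1 ✓, 2 ✓, 3 ✓, 4 ✓, 5 ✓, 6 ✓.
At position 7 the labels are {}, so (¬walk → waiting) ∨ walk is false there. This is the first violation.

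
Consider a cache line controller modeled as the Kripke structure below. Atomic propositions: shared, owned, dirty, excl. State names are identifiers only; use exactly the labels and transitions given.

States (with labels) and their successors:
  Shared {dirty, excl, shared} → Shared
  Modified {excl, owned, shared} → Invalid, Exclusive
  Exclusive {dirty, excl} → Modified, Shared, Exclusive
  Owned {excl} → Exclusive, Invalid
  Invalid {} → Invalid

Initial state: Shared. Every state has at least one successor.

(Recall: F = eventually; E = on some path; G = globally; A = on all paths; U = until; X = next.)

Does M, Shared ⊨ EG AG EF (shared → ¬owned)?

States satisfying AG EF (shared → ¬owned): {Shared, Modified, Exclusive, Owned, Invalid}.
States satisfying EG AG EF (shared → ¬owned): {Shared, Modified, Exclusive, Owned, Invalid}.
Shared ∈ Sat(EG AG EF (shared → ¬owned)).

Satisfied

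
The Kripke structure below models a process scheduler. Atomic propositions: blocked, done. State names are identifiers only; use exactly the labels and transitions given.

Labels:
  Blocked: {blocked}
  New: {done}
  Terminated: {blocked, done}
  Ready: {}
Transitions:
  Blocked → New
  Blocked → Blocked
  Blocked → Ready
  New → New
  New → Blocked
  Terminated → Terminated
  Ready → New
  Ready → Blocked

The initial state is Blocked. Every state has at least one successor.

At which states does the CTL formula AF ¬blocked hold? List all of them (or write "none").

States satisfying ¬blocked: {New, Ready}.
States satisfying AF ¬blocked: {New, Ready}.

{New, Ready}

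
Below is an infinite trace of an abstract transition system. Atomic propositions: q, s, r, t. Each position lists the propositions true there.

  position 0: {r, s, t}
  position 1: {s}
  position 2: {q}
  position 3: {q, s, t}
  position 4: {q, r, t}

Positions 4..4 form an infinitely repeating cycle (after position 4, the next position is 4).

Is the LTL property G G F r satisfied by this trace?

Holds

G F r holds at every position 0..4, and those are all positions ever visited, so G G F r holds.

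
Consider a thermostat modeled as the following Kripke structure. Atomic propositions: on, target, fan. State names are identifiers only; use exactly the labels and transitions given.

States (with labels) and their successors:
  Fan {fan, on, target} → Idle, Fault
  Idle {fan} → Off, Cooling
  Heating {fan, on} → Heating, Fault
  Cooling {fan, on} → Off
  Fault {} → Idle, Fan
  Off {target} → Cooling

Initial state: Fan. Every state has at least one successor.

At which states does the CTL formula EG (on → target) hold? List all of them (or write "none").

States satisfying on → target: {Fan, Idle, Fault, Off}.
States satisfying EG (on → target): {Fan, Fault}.

{Fan, Fault}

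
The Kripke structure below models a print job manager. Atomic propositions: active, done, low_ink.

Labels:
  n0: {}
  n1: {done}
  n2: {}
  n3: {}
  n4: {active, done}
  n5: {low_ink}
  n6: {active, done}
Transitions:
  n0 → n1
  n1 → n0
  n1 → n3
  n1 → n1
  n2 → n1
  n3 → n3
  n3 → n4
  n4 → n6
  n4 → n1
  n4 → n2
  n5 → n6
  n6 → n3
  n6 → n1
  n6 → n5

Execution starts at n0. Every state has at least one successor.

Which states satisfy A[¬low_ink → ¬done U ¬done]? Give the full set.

States satisfying ¬low_ink → ¬done: {n0, n2, n3, n5}.
States satisfying ¬done: {n0, n2, n3, n5}.
States satisfying A[¬low_ink → ¬done U ¬done]: {n0, n2, n3, n5}.

{n0, n2, n3, n5}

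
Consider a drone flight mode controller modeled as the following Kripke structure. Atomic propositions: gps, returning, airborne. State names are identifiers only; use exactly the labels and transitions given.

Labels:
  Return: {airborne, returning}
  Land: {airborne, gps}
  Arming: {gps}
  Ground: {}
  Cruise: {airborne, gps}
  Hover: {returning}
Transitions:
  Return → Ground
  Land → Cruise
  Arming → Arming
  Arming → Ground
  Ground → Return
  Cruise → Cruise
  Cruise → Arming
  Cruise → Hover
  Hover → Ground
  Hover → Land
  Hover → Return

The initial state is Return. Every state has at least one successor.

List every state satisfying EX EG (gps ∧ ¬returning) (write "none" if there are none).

States satisfying EG (gps ∧ ¬returning): {Land, Arming, Cruise}.
States satisfying EX EG (gps ∧ ¬returning): {Land, Arming, Cruise, Hover}.

{Land, Arming, Cruise, Hover}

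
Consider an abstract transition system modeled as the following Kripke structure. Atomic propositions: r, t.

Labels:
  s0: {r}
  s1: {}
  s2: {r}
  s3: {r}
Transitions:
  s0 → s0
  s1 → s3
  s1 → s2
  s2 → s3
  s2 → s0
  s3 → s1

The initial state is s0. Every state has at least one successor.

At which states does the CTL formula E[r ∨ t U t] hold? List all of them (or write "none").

States satisfying r ∨ t: {s0, s2, s3}.
States satisfying t: ∅.
States satisfying E[r ∨ t U t]: ∅.

none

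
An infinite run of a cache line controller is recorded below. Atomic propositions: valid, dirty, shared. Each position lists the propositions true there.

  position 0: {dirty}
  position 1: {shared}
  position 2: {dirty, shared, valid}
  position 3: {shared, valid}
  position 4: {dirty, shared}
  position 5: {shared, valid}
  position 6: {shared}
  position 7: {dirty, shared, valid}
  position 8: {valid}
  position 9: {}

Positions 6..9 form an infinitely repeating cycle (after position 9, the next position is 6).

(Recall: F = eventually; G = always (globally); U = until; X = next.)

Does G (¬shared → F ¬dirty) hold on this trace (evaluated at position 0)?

Satisfied

¬shared → F ¬dirty holds at every position 0..9, and those are all positions ever visited, so G (¬shared → F ¬dirty) holds.
Positions where ¬shared holds: 0, 8, 9.
Check F ¬dirty at each: 0→ok, 8→ok, 9→ok.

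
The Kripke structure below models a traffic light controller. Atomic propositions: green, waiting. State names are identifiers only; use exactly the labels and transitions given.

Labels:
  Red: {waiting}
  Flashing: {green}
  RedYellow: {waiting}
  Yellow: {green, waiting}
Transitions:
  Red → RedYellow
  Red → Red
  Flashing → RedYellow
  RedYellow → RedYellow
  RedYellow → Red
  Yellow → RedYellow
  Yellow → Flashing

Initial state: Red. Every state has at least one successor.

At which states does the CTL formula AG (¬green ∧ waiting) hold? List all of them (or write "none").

States satisfying ¬green ∧ waiting: {Red, RedYellow}.
States satisfying AG (¬green ∧ waiting): {Red, RedYellow}.

{Red, RedYellow}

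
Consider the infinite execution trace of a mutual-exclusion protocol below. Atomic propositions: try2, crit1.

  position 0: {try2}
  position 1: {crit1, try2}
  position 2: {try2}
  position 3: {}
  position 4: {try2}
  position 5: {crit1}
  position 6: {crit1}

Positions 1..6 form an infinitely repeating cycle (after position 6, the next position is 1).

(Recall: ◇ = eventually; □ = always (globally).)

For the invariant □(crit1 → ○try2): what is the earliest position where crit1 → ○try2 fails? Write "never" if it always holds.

5

Check crit1 → ○try2 at each position in order: 0 ✓, 1 ✓, 2 ✓, 3 ✓, 4 ✓.
At position 5 the labels are {crit1} and the next position 6 has {crit1}, so crit1 → ○try2 is false there. This is the first violation.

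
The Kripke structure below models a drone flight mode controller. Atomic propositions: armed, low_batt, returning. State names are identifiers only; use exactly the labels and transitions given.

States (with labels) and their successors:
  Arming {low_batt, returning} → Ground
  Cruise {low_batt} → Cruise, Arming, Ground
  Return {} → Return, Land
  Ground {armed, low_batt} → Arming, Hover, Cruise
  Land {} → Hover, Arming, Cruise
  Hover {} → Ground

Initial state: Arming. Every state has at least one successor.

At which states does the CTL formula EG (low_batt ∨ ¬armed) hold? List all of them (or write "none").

{Arming, Cruise, Return, Ground, Land, Hover}

States satisfying low_batt ∨ ¬armed: {Arming, Cruise, Return, Ground, Land, Hover}.
States satisfying EG (low_batt ∨ ¬armed): {Arming, Cruise, Return, Ground, Land, Hover}.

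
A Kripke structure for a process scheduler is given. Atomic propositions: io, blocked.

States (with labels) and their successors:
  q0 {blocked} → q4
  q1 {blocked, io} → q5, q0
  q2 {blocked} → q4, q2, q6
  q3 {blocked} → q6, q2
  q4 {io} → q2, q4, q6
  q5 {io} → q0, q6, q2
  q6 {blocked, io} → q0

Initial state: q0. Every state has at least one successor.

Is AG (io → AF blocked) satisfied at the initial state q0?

No

States satisfying io → AF blocked: {q0, q1, q2, q3, q5, q6}.
States satisfying AG (io → AF blocked): ∅.
q4 is reachable from q0 and violates io → AF blocked, so AG fails at q0.
q0 ∉ Sat(AG (io → AF blocked)).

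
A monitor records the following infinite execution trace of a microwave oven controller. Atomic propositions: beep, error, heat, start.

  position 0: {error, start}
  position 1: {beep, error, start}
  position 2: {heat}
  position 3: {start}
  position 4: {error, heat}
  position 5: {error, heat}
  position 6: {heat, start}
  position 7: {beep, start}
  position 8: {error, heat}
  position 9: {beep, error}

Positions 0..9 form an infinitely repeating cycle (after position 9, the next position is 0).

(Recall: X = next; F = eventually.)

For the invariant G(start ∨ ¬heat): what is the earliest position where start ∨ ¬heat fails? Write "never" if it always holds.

Check start ∨ ¬heat at each position in order: 0 ✓, 1 ✓.
At position 2 the labels are {heat}, so start ∨ ¬heat is false there. This is the first violation.

2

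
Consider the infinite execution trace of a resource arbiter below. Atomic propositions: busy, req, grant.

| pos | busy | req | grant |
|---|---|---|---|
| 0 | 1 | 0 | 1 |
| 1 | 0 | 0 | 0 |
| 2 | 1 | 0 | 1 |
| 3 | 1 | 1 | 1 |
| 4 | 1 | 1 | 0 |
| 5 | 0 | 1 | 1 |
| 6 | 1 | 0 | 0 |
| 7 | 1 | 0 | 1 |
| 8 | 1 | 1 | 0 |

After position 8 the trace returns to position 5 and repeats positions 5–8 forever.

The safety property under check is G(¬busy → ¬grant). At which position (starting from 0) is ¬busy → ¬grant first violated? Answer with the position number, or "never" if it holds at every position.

5

Check ¬busy → ¬grant at each position in order: 0 ✓, 1 ✓, 2 ✓, 3 ✓, 4 ✓.
At position 5 the labels are {grant, req}, so ¬busy → ¬grant is false there. This is the first violation.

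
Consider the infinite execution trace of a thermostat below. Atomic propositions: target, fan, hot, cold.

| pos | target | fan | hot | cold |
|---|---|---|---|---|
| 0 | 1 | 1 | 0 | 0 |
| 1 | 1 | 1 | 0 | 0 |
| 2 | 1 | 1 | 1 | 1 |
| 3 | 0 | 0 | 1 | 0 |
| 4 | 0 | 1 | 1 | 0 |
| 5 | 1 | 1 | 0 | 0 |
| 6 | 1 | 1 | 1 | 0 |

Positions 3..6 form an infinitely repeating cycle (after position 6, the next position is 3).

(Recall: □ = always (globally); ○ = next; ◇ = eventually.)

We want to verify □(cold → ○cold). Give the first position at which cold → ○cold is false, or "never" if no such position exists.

2

Check cold → ○cold at each position in order: 0 ✓, 1 ✓.
At position 2 the labels are {cold, fan, hot, target} and the next position 3 has {hot}, so cold → ○cold is false there. This is the first violation.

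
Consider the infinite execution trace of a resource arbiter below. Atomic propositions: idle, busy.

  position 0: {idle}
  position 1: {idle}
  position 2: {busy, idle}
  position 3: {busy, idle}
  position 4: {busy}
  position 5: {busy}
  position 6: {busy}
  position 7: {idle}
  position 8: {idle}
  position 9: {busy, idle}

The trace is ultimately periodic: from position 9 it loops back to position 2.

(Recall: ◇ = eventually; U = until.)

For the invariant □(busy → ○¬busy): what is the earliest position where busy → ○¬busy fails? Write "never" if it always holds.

Check busy → ○¬busy at each position in order: 0 ✓, 1 ✓.
At position 2 the labels are {busy, idle} and the next position 3 has {busy, idle}, so busy → ○¬busy is false there. This is the first violation.

2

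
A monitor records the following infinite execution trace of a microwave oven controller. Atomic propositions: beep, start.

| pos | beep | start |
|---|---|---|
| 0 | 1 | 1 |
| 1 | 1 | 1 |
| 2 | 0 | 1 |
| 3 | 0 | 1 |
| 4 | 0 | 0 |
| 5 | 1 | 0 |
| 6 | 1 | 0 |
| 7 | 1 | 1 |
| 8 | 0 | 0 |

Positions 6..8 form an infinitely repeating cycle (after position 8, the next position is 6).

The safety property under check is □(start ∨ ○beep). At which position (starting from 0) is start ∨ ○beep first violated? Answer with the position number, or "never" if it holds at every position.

never

start ∨ ○beep holds at every position 0..8, and those are all the positions the trace ever visits, so the invariant □(start ∨ ○beep) is never violated.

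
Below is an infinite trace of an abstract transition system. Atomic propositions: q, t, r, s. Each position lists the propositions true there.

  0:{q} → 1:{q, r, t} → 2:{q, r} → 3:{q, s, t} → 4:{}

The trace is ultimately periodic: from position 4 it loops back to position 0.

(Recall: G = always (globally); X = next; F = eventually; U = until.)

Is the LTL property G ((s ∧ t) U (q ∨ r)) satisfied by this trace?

No

(s ∧ t) U (q ∨ r) must hold at every position from 0 onward. It fails at position 4, so G ((s ∧ t) U (q ∨ r)) is false.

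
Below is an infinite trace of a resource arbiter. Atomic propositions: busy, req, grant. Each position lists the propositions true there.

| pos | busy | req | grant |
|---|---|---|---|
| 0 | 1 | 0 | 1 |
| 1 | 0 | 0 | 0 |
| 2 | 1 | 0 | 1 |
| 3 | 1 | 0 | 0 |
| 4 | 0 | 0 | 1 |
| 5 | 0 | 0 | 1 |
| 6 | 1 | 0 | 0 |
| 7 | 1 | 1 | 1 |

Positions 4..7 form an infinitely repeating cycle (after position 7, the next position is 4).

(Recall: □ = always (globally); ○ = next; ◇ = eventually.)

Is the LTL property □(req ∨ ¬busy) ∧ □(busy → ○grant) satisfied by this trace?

req ∨ ¬busy must hold at every position from 0 onward. It fails at position 0, so □(req ∨ ¬busy) is false.
busy → ○grant must hold at every position from 0 onward. It fails at position 0, so □(busy → ○grant) is false.
Positions where busy holds: 0, 2, 3, 6, 7.
Check ○grant at each: 0→fails, 2→fails, 3→ok, 6→ok, 7→ok.
At position 0: □(req ∨ ¬busy) is false; □(busy → ○grant) is false; so □(req ∨ ¬busy) ∧ □(busy → ○grant) is false.

Does not hold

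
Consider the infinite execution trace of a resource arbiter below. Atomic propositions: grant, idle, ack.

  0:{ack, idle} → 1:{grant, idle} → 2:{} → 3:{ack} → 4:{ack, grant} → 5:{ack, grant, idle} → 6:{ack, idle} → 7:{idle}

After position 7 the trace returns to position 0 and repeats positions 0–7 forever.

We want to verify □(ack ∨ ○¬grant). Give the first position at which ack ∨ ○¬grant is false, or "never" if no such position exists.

ack ∨ ○¬grant holds at every position 0..7, and those are all the positions the trace ever visits, so the invariant □(ack ∨ ○¬grant) is never violated.

never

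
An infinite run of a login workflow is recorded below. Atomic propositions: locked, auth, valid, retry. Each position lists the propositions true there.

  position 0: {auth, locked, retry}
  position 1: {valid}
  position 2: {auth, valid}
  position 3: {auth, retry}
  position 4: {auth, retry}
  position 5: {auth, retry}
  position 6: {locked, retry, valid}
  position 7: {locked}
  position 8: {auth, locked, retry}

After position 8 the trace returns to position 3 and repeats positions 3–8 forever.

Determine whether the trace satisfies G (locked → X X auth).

locked → X X auth holds at every position 0..8, and those are all positions ever visited, so G (locked → X X auth) holds.
Positions where locked holds: 0, 6, 7, 8.
Check X X auth at each: 0→ok, 6→ok, 7→ok, 8→ok.

Yes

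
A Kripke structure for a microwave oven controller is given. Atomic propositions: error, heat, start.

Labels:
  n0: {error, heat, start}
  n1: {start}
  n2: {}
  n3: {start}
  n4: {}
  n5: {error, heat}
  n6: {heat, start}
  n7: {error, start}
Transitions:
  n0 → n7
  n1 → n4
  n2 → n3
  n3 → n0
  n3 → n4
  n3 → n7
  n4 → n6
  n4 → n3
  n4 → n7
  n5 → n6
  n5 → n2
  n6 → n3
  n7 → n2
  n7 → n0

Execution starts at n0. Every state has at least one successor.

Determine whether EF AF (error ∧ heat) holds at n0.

Holds

States satisfying AF (error ∧ heat): {n0, n5}.
States satisfying EF AF (error ∧ heat): {n0, n1, n2, n3, n4, n5, n6, n7}.
Some path from n0 reaches a state where AF (error ∧ heat) holds.
n0 ∈ Sat(EF AF (error ∧ heat)).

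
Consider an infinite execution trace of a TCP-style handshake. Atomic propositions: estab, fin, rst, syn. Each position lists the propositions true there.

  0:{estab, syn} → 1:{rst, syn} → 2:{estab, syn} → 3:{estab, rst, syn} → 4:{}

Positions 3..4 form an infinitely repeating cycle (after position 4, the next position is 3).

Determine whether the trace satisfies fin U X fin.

Walking from position 0: at position 0, X fin has not yet held and fin fails, so fin U X fin is false.

Violated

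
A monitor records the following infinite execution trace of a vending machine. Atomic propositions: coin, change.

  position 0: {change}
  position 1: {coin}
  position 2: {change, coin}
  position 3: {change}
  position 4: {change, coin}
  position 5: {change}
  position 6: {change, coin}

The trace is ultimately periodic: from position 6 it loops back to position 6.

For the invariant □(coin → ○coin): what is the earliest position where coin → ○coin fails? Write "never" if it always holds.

2

Check coin → ○coin at each position in order: 0 ✓, 1 ✓.
At position 2 the labels are {change, coin} and the next position 3 has {change}, so coin → ○coin is false there. This is the first violation.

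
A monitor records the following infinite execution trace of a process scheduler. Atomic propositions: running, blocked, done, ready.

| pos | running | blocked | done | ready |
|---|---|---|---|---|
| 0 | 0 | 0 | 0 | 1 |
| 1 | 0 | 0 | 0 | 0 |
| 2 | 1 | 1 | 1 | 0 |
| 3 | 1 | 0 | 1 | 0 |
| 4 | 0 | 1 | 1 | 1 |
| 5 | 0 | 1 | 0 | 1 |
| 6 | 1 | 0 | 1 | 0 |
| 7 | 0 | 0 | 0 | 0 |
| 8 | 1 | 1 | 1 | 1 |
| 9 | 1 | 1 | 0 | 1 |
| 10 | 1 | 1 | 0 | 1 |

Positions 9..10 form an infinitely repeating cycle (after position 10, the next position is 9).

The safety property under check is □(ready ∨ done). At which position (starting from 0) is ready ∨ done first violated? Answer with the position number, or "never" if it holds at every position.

1

Check ready ∨ done at each position in order: 0 ✓.
At position 1 the labels are {}, so ready ∨ done is false there. This is the first violation.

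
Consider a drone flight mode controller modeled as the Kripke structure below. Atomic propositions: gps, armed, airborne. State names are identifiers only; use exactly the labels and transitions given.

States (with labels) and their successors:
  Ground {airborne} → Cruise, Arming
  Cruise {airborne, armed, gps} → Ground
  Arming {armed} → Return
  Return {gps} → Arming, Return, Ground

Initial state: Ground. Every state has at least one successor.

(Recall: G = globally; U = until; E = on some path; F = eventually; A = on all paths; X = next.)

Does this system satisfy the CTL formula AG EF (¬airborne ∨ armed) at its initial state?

Satisfied

States satisfying EF (¬airborne ∨ armed): {Ground, Cruise, Arming, Return}.
States satisfying AG EF (¬airborne ∨ armed): {Ground, Cruise, Arming, Return}.
Every state reachable from Ground satisfies EF (¬airborne ∨ armed).
Ground ∈ Sat(AG EF (¬airborne ∨ armed)).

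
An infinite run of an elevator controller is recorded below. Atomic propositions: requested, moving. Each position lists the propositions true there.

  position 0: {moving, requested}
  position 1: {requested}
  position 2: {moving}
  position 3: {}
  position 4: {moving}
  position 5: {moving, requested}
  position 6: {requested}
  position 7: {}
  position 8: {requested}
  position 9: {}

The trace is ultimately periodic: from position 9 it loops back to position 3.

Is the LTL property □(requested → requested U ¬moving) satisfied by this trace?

Satisfied

requested → requested U ¬moving holds at every position 0..9, and those are all positions ever visited, so □(requested → requested U ¬moving) holds.
Positions where requested holds: 0, 1, 5, 6, 8.
Check requested U ¬moving at each: 0→ok, 1→ok, 5→ok, 6→ok, 8→ok.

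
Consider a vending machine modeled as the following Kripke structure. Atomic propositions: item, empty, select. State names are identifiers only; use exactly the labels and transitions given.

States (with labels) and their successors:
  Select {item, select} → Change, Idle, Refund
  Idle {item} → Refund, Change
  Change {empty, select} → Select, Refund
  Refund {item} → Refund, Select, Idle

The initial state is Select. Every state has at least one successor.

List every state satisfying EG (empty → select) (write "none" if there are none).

{Select, Idle, Change, Refund}

States satisfying empty → select: {Select, Idle, Change, Refund}.
States satisfying EG (empty → select): {Select, Idle, Change, Refund}.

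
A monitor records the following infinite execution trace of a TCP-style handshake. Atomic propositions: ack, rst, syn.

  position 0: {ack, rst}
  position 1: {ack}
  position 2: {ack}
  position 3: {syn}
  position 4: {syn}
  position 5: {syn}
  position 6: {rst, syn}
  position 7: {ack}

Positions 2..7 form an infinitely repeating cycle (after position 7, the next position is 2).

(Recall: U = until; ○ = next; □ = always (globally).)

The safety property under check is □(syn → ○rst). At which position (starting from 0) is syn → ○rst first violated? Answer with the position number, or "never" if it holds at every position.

3

Check syn → ○rst at each position in order: 0 ✓, 1 ✓, 2 ✓.
At position 3 the labels are {syn} and the next position 4 has {syn}, so syn → ○rst is false there. This is the first violation.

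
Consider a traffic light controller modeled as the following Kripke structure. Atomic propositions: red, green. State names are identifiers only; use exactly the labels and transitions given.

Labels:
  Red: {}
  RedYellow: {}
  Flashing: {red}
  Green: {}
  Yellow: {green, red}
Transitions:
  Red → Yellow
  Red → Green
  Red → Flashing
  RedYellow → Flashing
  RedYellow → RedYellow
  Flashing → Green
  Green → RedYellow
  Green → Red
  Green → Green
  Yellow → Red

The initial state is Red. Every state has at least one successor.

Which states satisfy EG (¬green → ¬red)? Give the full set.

{Red, RedYellow, Green, Yellow}

States satisfying ¬green → ¬red: {Red, RedYellow, Green, Yellow}.
States satisfying EG (¬green → ¬red): {Red, RedYellow, Green, Yellow}.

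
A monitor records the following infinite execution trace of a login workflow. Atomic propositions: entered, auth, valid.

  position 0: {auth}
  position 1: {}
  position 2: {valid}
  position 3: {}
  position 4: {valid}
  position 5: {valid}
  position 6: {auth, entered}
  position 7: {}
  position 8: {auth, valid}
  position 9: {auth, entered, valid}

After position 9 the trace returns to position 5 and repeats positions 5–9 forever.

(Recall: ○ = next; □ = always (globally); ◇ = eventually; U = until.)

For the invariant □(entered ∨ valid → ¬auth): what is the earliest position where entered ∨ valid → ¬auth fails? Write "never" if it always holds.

6

Check entered ∨ valid → ¬auth at each position in order: 0 ✓, 1 ✓, 2 ✓, 3 ✓, 4 ✓, 5 ✓.
At position 6 the labels are {auth, entered}, so entered ∨ valid → ¬auth is false there. This is the first violation.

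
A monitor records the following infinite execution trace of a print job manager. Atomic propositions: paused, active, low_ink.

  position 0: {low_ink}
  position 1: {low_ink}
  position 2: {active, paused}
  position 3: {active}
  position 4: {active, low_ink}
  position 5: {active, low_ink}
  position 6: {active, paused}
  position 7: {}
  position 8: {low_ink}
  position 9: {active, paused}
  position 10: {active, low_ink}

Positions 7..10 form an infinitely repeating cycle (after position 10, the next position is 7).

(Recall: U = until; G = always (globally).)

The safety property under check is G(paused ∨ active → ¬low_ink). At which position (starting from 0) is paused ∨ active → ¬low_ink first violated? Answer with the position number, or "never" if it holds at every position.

4

Check paused ∨ active → ¬low_ink at each position in order: 0 ✓, 1 ✓, 2 ✓, 3 ✓.
At position 4 the labels are {active, low_ink}, so paused ∨ active → ¬low_ink is false there. This is the first violation.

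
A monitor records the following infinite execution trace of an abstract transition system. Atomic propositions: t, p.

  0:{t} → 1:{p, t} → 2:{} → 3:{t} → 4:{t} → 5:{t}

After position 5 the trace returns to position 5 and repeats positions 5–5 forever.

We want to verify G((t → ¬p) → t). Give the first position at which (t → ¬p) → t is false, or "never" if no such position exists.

Check (t → ¬p) → t at each position in order: 0 ✓, 1 ✓.
At position 2 the labels are {}, so (t → ¬p) → t is false there. This is the first violation.

2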